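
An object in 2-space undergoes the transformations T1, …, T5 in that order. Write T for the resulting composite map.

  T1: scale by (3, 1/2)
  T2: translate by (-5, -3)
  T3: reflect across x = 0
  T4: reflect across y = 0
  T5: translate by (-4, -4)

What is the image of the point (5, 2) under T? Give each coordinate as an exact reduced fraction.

T(p) = (-14, -2)

T1 scale by (3, 1/2): (5, 2) → (15, 1)
T2 translate by (-5, -3): (15, 1) → (10, -2)
T3 reflect across x = 0: (10, -2) → (-10, -2)
T4 reflect across y = 0: (-10, -2) → (-10, 2)
T5 translate by (-4, -4): (-10, 2) → (-14, -2)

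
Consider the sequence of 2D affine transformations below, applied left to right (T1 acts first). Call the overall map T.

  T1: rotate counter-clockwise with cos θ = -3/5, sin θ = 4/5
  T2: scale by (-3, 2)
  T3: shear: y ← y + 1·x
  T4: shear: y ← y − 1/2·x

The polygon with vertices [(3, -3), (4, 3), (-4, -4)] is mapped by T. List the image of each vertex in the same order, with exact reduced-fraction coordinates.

image vertices: (-9/5, 15/2), (72/5, 10), (-84/5, -10)

T1 rotate counter-clockwise with cos θ = -3/5, sin θ = 4/5: (3, -3) → (3/5, 21/5); (4, 3) → (-24/5, 7/5); (-4, -4) → (28/5, -4/5)
T2 scale by (-3, 2): (3/5, 21/5) → (-9/5, 42/5); (-24/5, 7/5) → (72/5, 14/5); (28/5, -4/5) → (-84/5, -8/5)
T3 shear: y ← y + 1·x: (-9/5, 42/5) → (-9/5, 33/5); (72/5, 14/5) → (72/5, 86/5); (-84/5, -8/5) → (-84/5, -92/5)
T4 shear: y ← y − 1/2·x: (-9/5, 33/5) → (-9/5, 15/2); (72/5, 86/5) → (72/5, 10); (-84/5, -92/5) → (-84/5, -10)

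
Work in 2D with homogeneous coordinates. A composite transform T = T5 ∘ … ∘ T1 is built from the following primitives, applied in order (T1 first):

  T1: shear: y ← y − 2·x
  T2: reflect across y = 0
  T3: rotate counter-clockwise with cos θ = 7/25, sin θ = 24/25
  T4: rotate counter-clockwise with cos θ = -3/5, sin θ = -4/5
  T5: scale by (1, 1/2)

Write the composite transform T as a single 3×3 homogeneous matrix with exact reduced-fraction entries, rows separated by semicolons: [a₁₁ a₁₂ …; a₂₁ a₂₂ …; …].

T = [11/5 -4/5 0; 1/5 -3/10 0; 0 0 1]

T1 = [1 0 0; -2 1 0; 0 0 1]
T2·T1 = [1 0 0; 2 -1 0; 0 0 1]
T3·…·T1 = [-41/25 24/25 0; 38/25 -7/25 0; 0 0 1]
T4·…·T1 = [11/5 -4/5 0; 2/5 -3/5 0; 0 0 1]
T5·…·T1 = [11/5 -4/5 0; 1/5 -3/10 0; 0 0 1]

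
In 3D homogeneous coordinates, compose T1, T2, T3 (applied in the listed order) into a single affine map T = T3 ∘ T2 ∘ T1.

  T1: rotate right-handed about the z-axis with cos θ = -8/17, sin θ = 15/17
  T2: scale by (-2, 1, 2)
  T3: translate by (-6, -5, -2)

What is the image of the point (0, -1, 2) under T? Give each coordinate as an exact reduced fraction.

T(p) = (-132/17, -77/17, 2)

T1 rotate right-handed about the z-axis with cos θ = -8/17, sin θ = 15/17: (0, -1, 2) → (15/17, 8/17, 2)
T2 scale by (-2, 1, 2): (15/17, 8/17, 2) → (-30/17, 8/17, 4)
T3 translate by (-6, -5, -2): (-30/17, 8/17, 4) → (-132/17, -77/17, 2)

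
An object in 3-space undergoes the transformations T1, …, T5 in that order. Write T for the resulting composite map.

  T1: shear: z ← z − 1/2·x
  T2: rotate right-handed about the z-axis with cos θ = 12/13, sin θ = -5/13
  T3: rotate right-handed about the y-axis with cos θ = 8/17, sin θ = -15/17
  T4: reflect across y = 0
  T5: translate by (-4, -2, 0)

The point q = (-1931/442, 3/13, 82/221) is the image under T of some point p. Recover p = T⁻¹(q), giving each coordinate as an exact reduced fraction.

T1 = [1 0 0 0; 0 1 0 0; -1/2 0 1 0; 0 0 0 1]
T2·T1 = [12/13 5/13 0 0; -5/13 12/13 0 0; -1/2 0 1 0; 0 0 0 1]
T3·…·T1 = [387/442 40/221 -15/17 0; -5/13 12/13 0 0; 128/221 75/221 8/17 0; 0 0 0 1]
T4·…·T1 = [387/442 40/221 -15/17 0; 5/13 -12/13 0 0; 128/221 75/221 8/17 0; 0 0 0 1]
T5·…·T1 = [387/442 40/221 -15/17 -4; 5/13 -12/13 0 -2; 128/221 75/221 8/17 0; 0 0 0 1]
det M = -1; M⁻¹ = [96/221 5/13 180/221 554/221; 40/221 -12/13 75/221 -248/221; -147/221 5/26 194/221 -503/221; 0 0 0 1]
M⁻¹ · (-1931/442, 3/13, 82/221)ᵀ = (1, -2, 1)ᵀ

p = (1, -2, 1)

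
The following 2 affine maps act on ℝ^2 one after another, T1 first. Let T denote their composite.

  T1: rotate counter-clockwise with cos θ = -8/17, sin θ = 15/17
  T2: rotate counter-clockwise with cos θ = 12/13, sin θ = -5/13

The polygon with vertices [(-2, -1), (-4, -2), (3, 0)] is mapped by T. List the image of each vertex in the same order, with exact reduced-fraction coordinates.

image vertices: (262/221, -419/221), (524/221, -838/221), (-63/221, 660/221)

T1 rotate counter-clockwise with cos θ = -8/17, sin θ = 15/17: (-2, -1) → (31/17, -22/17); (-4, -2) → (62/17, -44/17); (3, 0) → (-24/17, 45/17)
T2 rotate counter-clockwise with cos θ = 12/13, sin θ = -5/13: (31/17, -22/17) → (262/221, -419/221); (62/17, -44/17) → (524/221, -838/221); (-24/17, 45/17) → (-63/221, 660/221)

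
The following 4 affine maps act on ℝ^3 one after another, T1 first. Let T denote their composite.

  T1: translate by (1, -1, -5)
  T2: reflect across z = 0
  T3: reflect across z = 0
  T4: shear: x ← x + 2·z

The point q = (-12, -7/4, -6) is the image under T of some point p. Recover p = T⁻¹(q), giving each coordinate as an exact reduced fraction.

T1 = [1 0 0 1; 0 1 0 -1; 0 0 1 -5; 0 0 0 1]
T2·T1 = [1 0 0 1; 0 1 0 -1; 0 0 -1 5; 0 0 0 1]
T3·…·T1 = [1 0 0 1; 0 1 0 -1; 0 0 1 -5; 0 0 0 1]
T4·…·T1 = [1 0 2 -9; 0 1 0 -1; 0 0 1 -5; 0 0 0 1]
det M = 1; M⁻¹ = [1 0 -2 -1; 0 1 0 1; 0 0 1 5; 0 0 0 1]
M⁻¹ · (-12, -7/4, -6)ᵀ = (-1, -3/4, -1)ᵀ

p = (-1, -3/4, -1)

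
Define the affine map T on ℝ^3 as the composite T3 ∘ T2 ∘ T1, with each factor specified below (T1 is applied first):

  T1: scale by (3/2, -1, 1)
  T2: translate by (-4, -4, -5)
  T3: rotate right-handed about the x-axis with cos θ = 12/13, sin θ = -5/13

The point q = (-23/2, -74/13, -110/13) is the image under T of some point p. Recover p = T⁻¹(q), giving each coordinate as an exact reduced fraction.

T1 = [3/2 0 0 0; 0 -1 0 0; 0 0 1 0; 0 0 0 1]
T2·T1 = [3/2 0 0 -4; 0 -1 0 -4; 0 0 1 -5; 0 0 0 1]
T3·…·T1 = [3/2 0 0 -4; 0 -12/13 5/13 -73/13; 0 5/13 12/13 -40/13; 0 0 0 1]
det M = -3/2; M⁻¹ = [2/3 0 0 8/3; 0 -12/13 5/13 -4; 0 5/13 12/13 5; 0 0 0 1]
M⁻¹ · (-23/2, -74/13, -110/13)ᵀ = (-5, -2, -5)ᵀ

p = (-5, -2, -5)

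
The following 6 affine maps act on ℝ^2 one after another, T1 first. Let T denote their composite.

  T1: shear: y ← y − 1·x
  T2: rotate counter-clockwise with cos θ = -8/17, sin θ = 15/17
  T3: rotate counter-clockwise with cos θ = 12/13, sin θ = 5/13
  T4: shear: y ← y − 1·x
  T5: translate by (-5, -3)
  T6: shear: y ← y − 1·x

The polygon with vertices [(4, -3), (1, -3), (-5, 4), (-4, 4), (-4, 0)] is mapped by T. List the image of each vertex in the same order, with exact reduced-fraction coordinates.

image vertices: (-809/221, 1607/221), (-716/221, 488/221), (-1510/221, -987/221), (-1541/221, -614/221), (-981/221, -1050/221)

T1 shear: y ← y − 1·x: (4, -3) → (4, -7); (1, -3) → (1, -4); (-5, 4) → (-5, 9); (-4, 4) → (-4, 8); (-4, 0) → (-4, 4)
T2 rotate counter-clockwise with cos θ = -8/17, sin θ = 15/17: (4, -7) → (73/17, 116/17); (1, -4) → (52/17, 47/17); (-5, 9) → (-95/17, -147/17); (-4, 8) → (-88/17, -124/17); (-4, 4) → (-28/17, -92/17)
T3 rotate counter-clockwise with cos θ = 12/13, sin θ = 5/13: (73/17, 116/17) → (296/221, 1757/221); (52/17, 47/17) → (389/221, 824/221); (-95/17, -147/17) → (-405/221, -2239/221); (-88/17, -124/17) → (-436/221, -1928/221); (-28/17, -92/17) → (124/221, -1244/221)
T4 shear: y ← y − 1·x: (296/221, 1757/221) → (296/221, 1461/221); (389/221, 824/221) → (389/221, 435/221); (-405/221, -2239/221) → (-405/221, -1834/221); (-436/221, -1928/221) → (-436/221, -1492/221); (124/221, -1244/221) → (124/221, -1368/221)
T5 translate by (-5, -3): (296/221, 1461/221) → (-809/221, 798/221); (389/221, 435/221) → (-716/221, -228/221); (-405/221, -1834/221) → (-1510/221, -2497/221); (-436/221, -1492/221) → (-1541/221, -2155/221); (124/221, -1368/221) → (-981/221, -2031/221)
T6 shear: y ← y − 1·x: (-809/221, 798/221) → (-809/221, 1607/221); (-716/221, -228/221) → (-716/221, 488/221); (-1510/221, -2497/221) → (-1510/221, -987/221); (-1541/221, -2155/221) → (-1541/221, -614/221); (-981/221, -2031/221) → (-981/221, -1050/221)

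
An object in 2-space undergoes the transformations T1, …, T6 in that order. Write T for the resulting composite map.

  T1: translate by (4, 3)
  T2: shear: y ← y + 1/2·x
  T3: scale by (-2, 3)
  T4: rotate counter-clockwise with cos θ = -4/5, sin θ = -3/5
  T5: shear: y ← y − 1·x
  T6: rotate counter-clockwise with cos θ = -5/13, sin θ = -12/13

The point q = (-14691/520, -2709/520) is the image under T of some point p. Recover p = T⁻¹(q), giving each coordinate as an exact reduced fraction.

p = (-1/4, 1/2)

T1 = [1 0 4; 0 1 3; 0 0 1]
T2·T1 = [1 0 4; 1/2 1 5; 0 0 1]
T3·…·T1 = [-2 0 -8; 3/2 3 15; 0 0 1]
T4·…·T1 = [5/2 9/5 77/5; 0 -12/5 -36/5; 0 0 1]
T5·…·T1 = [5/2 9/5 77/5; -5/2 -21/5 -113/5; 0 0 1]
T6·…·T1 = [-85/26 -297/65 -1741/65; -35/26 -3/65 -359/65; 0 0 1]
det M = -6; M⁻¹ = [1/130 -99/130 -4; -35/156 85/156 -3; 0 0 1]
M⁻¹ · (-14691/520, -2709/520)ᵀ = (-1/4, 1/2)ᵀ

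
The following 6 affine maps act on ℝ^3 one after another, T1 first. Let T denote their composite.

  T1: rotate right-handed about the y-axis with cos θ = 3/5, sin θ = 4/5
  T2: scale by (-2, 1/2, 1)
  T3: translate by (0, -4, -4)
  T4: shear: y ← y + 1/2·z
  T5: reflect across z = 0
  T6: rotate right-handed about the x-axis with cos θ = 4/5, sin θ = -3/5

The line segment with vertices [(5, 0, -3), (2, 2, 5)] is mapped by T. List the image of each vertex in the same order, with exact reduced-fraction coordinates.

image vertices: (-6/5, -31/25, 659/50), (-52/5, -47/25, 233/50)

T1 rotate right-handed about the y-axis with cos θ = 3/5, sin θ = 4/5: (5, 0, -3) → (3/5, 0, -29/5); (2, 2, 5) → (26/5, 2, 7/5)
T2 scale by (-2, 1/2, 1): (3/5, 0, -29/5) → (-6/5, 0, -29/5); (26/5, 2, 7/5) → (-52/5, 1, 7/5)
T3 translate by (0, -4, -4): (-6/5, 0, -29/5) → (-6/5, -4, -49/5); (-52/5, 1, 7/5) → (-52/5, -3, -13/5)
T4 shear: y ← y + 1/2·z: (-6/5, -4, -49/5) → (-6/5, -89/10, -49/5); (-52/5, -3, -13/5) → (-52/5, -43/10, -13/5)
T5 reflect across z = 0: (-6/5, -89/10, -49/5) → (-6/5, -89/10, 49/5); (-52/5, -43/10, -13/5) → (-52/5, -43/10, 13/5)
T6 rotate right-handed about the x-axis with cos θ = 4/5, sin θ = -3/5: (-6/5, -89/10, 49/5) → (-6/5, -31/25, 659/50); (-52/5, -43/10, 13/5) → (-52/5, -47/25, 233/50)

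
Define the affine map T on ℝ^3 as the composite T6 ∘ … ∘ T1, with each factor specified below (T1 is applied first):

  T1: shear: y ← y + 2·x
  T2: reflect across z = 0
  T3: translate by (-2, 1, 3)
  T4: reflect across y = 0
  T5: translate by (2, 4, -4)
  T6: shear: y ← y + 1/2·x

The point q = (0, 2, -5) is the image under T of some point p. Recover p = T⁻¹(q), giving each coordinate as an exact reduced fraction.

p = (0, 1, 4)

T1 = [1 0 0 0; 2 1 0 0; 0 0 1 0; 0 0 0 1]
T2·T1 = [1 0 0 0; 2 1 0 0; 0 0 -1 0; 0 0 0 1]
T3·…·T1 = [1 0 0 -2; 2 1 0 1; 0 0 -1 3; 0 0 0 1]
T4·…·T1 = [1 0 0 -2; -2 -1 0 -1; 0 0 -1 3; 0 0 0 1]
T5·…·T1 = [1 0 0 0; -2 -1 0 3; 0 0 -1 -1; 0 0 0 1]
T6·…·T1 = [1 0 0 0; -3/2 -1 0 3; 0 0 -1 -1; 0 0 0 1]
det M = 1; M⁻¹ = [1 0 0 0; -3/2 -1 0 3; 0 0 -1 -1; 0 0 0 1]
M⁻¹ · (0, 2, -5)ᵀ = (0, 1, 4)ᵀ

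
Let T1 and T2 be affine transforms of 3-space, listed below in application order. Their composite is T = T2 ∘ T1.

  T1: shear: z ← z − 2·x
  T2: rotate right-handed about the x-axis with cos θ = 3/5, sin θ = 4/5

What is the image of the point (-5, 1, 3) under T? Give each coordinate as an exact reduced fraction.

T1 shear: z ← z − 2·x: (-5, 1, 3) → (-5, 1, 13)
T2 rotate right-handed about the x-axis with cos θ = 3/5, sin θ = 4/5: (-5, 1, 13) → (-5, -49/5, 43/5)

T(p) = (-5, -49/5, 43/5)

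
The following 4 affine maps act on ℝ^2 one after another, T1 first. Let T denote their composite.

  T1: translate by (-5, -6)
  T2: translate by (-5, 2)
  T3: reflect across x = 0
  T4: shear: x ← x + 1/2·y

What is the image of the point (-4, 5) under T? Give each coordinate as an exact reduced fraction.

T1 translate by (-5, -6): (-4, 5) → (-9, -1)
T2 translate by (-5, 2): (-9, -1) → (-14, 1)
T3 reflect across x = 0: (-14, 1) → (14, 1)
T4 shear: x ← x + 1/2·y: (14, 1) → (29/2, 1)

T(p) = (29/2, 1)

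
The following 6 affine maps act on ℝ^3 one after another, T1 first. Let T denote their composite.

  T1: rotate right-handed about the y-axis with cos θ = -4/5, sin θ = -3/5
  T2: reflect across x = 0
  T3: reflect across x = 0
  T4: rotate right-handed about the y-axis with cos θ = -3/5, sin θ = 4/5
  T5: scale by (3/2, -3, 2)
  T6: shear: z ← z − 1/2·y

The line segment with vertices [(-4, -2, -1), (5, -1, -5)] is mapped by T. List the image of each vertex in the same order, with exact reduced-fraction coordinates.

T1 rotate right-handed about the y-axis with cos θ = -4/5, sin θ = -3/5: (-4, -2, -1) → (19/5, -2, -8/5); (5, -1, -5) → (-1, -1, 7)
T2 reflect across x = 0: (19/5, -2, -8/5) → (-19/5, -2, -8/5); (-1, -1, 7) → (1, -1, 7)
T3 reflect across x = 0: (-19/5, -2, -8/5) → (19/5, -2, -8/5); (1, -1, 7) → (-1, -1, 7)
T4 rotate right-handed about the y-axis with cos θ = -3/5, sin θ = 4/5: (19/5, -2, -8/5) → (-89/25, -2, -52/25); (-1, -1, 7) → (31/5, -1, -17/5)
T5 scale by (3/2, -3, 2): (-89/25, -2, -52/25) → (-267/50, 6, -104/25); (31/5, -1, -17/5) → (93/10, 3, -34/5)
T6 shear: z ← z − 1/2·y: (-267/50, 6, -104/25) → (-267/50, 6, -179/25); (93/10, 3, -34/5) → (93/10, 3, -83/10)

image vertices: (-267/50, 6, -179/25), (93/10, 3, -83/10)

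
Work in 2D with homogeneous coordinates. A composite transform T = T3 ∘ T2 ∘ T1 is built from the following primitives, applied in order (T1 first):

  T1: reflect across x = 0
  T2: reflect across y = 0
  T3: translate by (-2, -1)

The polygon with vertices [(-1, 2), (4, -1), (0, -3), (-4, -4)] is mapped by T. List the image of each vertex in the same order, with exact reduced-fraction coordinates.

image vertices: (-1, -3), (-6, 0), (-2, 2), (2, 3)

T1 reflect across x = 0: (-1, 2) → (1, 2); (4, -1) → (-4, -1); (0, -3) → (0, -3); (-4, -4) → (4, -4)
T2 reflect across y = 0: (1, 2) → (1, -2); (-4, -1) → (-4, 1); (0, -3) → (0, 3); (4, -4) → (4, 4)
T3 translate by (-2, -1): (1, -2) → (-1, -3); (-4, 1) → (-6, 0); (0, 3) → (-2, 2); (4, 4) → (2, 3)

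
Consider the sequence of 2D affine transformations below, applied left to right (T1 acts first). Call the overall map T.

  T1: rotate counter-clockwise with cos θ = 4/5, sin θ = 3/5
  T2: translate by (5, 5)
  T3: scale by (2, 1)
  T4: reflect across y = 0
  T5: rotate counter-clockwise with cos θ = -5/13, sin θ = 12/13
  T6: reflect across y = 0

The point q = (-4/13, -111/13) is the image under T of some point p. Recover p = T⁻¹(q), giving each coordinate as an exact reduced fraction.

T1 = [4/5 -3/5 0; 3/5 4/5 0; 0 0 1]
T2·T1 = [4/5 -3/5 5; 3/5 4/5 5; 0 0 1]
T3·…·T1 = [8/5 -6/5 10; 3/5 4/5 5; 0 0 1]
T4·…·T1 = [8/5 -6/5 10; -3/5 -4/5 -5; 0 0 1]
T5·…·T1 = [-4/65 6/5 10/13; 111/65 -4/5 145/13; 0 0 1]
T6·…·T1 = [-4/65 6/5 10/13; -111/65 4/5 -145/13; 0 0 1]
det M = 2; M⁻¹ = [2/5 -3/5 -7; 111/130 -2/65 -1; 0 0 1]
M⁻¹ · (-4/13, -111/13)ᵀ = (-2, -1)ᵀ

p = (-2, -1)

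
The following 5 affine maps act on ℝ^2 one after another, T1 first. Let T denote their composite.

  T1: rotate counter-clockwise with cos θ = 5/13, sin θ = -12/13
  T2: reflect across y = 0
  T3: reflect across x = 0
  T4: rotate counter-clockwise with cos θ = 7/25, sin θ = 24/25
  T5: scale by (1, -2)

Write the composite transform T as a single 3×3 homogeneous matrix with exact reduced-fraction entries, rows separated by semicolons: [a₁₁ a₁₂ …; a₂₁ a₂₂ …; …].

T = [-323/325 36/325 0; 72/325 646/325 0; 0 0 1]

T1 = [5/13 12/13 0; -12/13 5/13 0; 0 0 1]
T2·T1 = [5/13 12/13 0; 12/13 -5/13 0; 0 0 1]
T3·…·T1 = [-5/13 -12/13 0; 12/13 -5/13 0; 0 0 1]
T4·…·T1 = [-323/325 36/325 0; -36/325 -323/325 0; 0 0 1]
T5·…·T1 = [-323/325 36/325 0; 72/325 646/325 0; 0 0 1]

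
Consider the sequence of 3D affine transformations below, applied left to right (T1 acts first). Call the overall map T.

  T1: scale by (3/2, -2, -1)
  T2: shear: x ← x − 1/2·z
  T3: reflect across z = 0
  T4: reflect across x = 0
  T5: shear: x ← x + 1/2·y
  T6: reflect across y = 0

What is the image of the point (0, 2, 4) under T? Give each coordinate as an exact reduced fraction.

T(p) = (-4, 4, 4)

T1 scale by (3/2, -2, -1): (0, 2, 4) → (0, -4, -4)
T2 shear: x ← x − 1/2·z: (0, -4, -4) → (2, -4, -4)
T3 reflect across z = 0: (2, -4, -4) → (2, -4, 4)
T4 reflect across x = 0: (2, -4, 4) → (-2, -4, 4)
T5 shear: x ← x + 1/2·y: (-2, -4, 4) → (-4, -4, 4)
T6 reflect across y = 0: (-4, -4, 4) → (-4, 4, 4)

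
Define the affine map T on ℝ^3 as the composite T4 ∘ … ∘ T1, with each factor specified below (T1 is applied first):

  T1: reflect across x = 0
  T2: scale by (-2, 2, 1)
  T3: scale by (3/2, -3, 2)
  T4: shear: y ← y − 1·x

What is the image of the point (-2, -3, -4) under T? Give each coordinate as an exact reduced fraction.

T(p) = (-6, 24, -8)

T1 reflect across x = 0: (-2, -3, -4) → (2, -3, -4)
T2 scale by (-2, 2, 1): (2, -3, -4) → (-4, -6, -4)
T3 scale by (3/2, -3, 2): (-4, -6, -4) → (-6, 18, -8)
T4 shear: y ← y − 1·x: (-6, 18, -8) → (-6, 24, -8)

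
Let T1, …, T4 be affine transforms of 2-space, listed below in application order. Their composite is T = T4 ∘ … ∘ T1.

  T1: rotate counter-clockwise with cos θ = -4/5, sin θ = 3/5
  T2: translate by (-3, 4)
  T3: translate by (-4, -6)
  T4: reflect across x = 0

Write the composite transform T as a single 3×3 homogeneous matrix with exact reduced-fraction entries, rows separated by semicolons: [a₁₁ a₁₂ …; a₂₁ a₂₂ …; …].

T = [4/5 3/5 7; 3/5 -4/5 -2; 0 0 1]

T1 = [-4/5 -3/5 0; 3/5 -4/5 0; 0 0 1]
T2·T1 = [-4/5 -3/5 -3; 3/5 -4/5 4; 0 0 1]
T3·…·T1 = [-4/5 -3/5 -7; 3/5 -4/5 -2; 0 0 1]
T4·…·T1 = [4/5 3/5 7; 3/5 -4/5 -2; 0 0 1]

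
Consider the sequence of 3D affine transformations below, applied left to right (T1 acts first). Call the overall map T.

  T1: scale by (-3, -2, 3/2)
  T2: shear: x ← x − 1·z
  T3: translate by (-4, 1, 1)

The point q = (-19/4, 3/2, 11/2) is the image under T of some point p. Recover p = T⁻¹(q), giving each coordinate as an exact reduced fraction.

T1 = [-3 0 0 0; 0 -2 0 0; 0 0 3/2 0; 0 0 0 1]
T2·T1 = [-3 0 -3/2 0; 0 -2 0 0; 0 0 3/2 0; 0 0 0 1]
T3·…·T1 = [-3 0 -3/2 -4; 0 -2 0 1; 0 0 3/2 1; 0 0 0 1]
det M = 9; M⁻¹ = [-1/3 0 -1/3 -1; 0 -1/2 0 1/2; 0 0 2/3 -2/3; 0 0 0 1]
M⁻¹ · (-19/4, 3/2, 11/2)ᵀ = (-5/4, -1/4, 3)ᵀ

p = (-5/4, -1/4, 3)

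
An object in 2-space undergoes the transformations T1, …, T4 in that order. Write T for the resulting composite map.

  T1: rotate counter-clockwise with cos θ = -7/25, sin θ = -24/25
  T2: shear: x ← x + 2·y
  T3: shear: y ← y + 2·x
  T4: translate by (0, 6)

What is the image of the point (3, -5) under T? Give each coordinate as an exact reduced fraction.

T(p) = (-43/5, -317/25)

T1 rotate counter-clockwise with cos θ = -7/25, sin θ = -24/25: (3, -5) → (-141/25, -37/25)
T2 shear: x ← x + 2·y: (-141/25, -37/25) → (-43/5, -37/25)
T3 shear: y ← y + 2·x: (-43/5, -37/25) → (-43/5, -467/25)
T4 translate by (0, 6): (-43/5, -467/25) → (-43/5, -317/25)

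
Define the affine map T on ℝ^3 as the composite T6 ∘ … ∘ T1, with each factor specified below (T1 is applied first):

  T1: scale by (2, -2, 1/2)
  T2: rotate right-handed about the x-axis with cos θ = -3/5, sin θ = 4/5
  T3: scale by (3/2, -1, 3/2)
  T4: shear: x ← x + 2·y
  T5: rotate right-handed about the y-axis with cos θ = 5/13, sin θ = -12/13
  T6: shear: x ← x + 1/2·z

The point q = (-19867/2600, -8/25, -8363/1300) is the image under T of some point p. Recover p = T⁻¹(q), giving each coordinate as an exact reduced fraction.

T1 = [2 0 0 0; 0 -2 0 0; 0 0 1/2 0; 0 0 0 1]
T2·T1 = [2 0 0 0; 0 6/5 -2/5 0; 0 -8/5 -3/10 0; 0 0 0 1]
T3·…·T1 = [3 0 0 0; 0 -6/5 2/5 0; 0 -12/5 -9/20 0; 0 0 0 1]
T4·…·T1 = [3 -12/5 4/5 0; 0 -6/5 2/5 0; 0 -12/5 -9/20 0; 0 0 0 1]
T5·…·T1 = [15/13 84/65 47/65 0; 0 -6/5 2/5 0; 36/13 -204/65 147/260 0; 0 0 0 1]
T6·…·T1 = [33/13 -18/65 523/520 0; 0 -6/5 2/5 0; 36/13 -204/65 147/260 0; 0 0 0 1]
det M = 9/2; M⁻¹ = [5/39 -2/3 19/78 0; 16/65 -3/10 -44/195 0; 48/65 8/5 -44/65 0; 0 0 0 1]
M⁻¹ · (-19867/2600, -8/25, -8363/1300)ᵀ = (-7/3, -1/3, -9/5)ᵀ

p = (-7/3, -1/3, -9/5)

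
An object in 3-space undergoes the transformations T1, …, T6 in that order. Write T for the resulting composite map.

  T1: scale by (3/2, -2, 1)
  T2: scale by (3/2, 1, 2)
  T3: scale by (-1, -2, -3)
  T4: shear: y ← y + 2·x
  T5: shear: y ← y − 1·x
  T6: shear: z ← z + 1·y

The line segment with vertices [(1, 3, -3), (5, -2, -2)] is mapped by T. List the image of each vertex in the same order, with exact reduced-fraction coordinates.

image vertices: (-9/4, 39/4, 111/4), (-45/4, -77/4, -29/4)

T1 scale by (3/2, -2, 1): (1, 3, -3) → (3/2, -6, -3); (5, -2, -2) → (15/2, 4, -2)
T2 scale by (3/2, 1, 2): (3/2, -6, -3) → (9/4, -6, -6); (15/2, 4, -2) → (45/4, 4, -4)
T3 scale by (-1, -2, -3): (9/4, -6, -6) → (-9/4, 12, 18); (45/4, 4, -4) → (-45/4, -8, 12)
T4 shear: y ← y + 2·x: (-9/4, 12, 18) → (-9/4, 15/2, 18); (-45/4, -8, 12) → (-45/4, -61/2, 12)
T5 shear: y ← y − 1·x: (-9/4, 15/2, 18) → (-9/4, 39/4, 18); (-45/4, -61/2, 12) → (-45/4, -77/4, 12)
T6 shear: z ← z + 1·y: (-9/4, 39/4, 18) → (-9/4, 39/4, 111/4); (-45/4, -77/4, 12) → (-45/4, -77/4, -29/4)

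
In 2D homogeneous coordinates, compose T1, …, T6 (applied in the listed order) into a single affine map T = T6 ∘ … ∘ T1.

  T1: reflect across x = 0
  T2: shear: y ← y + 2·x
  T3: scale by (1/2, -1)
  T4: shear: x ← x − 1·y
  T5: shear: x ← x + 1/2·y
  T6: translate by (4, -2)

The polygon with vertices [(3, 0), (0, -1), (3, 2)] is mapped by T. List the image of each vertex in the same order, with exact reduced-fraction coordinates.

image vertices: (-1/2, 4), (7/2, -1), (1/2, 2)

T1 reflect across x = 0: (3, 0) → (-3, 0); (0, -1) → (0, -1); (3, 2) → (-3, 2)
T2 shear: y ← y + 2·x: (-3, 0) → (-3, -6); (0, -1) → (0, -1); (-3, 2) → (-3, -4)
T3 scale by (1/2, -1): (-3, -6) → (-3/2, 6); (0, -1) → (0, 1); (-3, -4) → (-3/2, 4)
T4 shear: x ← x − 1·y: (-3/2, 6) → (-15/2, 6); (0, 1) → (-1, 1); (-3/2, 4) → (-11/2, 4)
T5 shear: x ← x + 1/2·y: (-15/2, 6) → (-9/2, 6); (-1, 1) → (-1/2, 1); (-11/2, 4) → (-7/2, 4)
T6 translate by (4, -2): (-9/2, 6) → (-1/2, 4); (-1/2, 1) → (7/2, -1); (-7/2, 4) → (1/2, 2)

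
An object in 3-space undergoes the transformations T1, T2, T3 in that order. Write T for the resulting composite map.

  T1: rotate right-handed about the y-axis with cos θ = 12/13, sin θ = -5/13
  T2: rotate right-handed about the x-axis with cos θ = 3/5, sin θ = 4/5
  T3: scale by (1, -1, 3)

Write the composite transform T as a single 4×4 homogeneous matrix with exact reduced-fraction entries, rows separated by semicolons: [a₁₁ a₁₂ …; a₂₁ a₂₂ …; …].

T1 = [12/13 0 -5/13 0; 0 1 0 0; 5/13 0 12/13 0; 0 0 0 1]
T2·T1 = [12/13 0 -5/13 0; -4/13 3/5 -48/65 0; 3/13 4/5 36/65 0; 0 0 0 1]
T3·…·T1 = [12/13 0 -5/13 0; 4/13 -3/5 48/65 0; 9/13 12/5 108/65 0; 0 0 0 1]

T = [12/13 0 -5/13 0; 4/13 -3/5 48/65 0; 9/13 12/5 108/65 0; 0 0 0 1]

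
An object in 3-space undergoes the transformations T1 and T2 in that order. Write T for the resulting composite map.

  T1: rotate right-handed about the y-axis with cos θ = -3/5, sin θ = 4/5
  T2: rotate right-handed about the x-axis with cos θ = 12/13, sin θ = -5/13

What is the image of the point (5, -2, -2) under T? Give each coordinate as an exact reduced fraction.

T(p) = (-23/5, -38/13, -118/65)

T1 rotate right-handed about the y-axis with cos θ = -3/5, sin θ = 4/5: (5, -2, -2) → (-23/5, -2, -14/5)
T2 rotate right-handed about the x-axis with cos θ = 12/13, sin θ = -5/13: (-23/5, -2, -14/5) → (-23/5, -38/13, -118/65)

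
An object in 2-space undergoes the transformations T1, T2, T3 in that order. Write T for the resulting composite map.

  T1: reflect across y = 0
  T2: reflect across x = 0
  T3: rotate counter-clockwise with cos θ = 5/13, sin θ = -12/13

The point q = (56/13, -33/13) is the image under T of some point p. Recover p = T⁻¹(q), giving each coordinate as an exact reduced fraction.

T1 = [1 0 0; 0 -1 0; 0 0 1]
T2·T1 = [-1 0 0; 0 -1 0; 0 0 1]
T3·…·T1 = [-5/13 -12/13 0; 12/13 -5/13 0; 0 0 1]
det M = 1; M⁻¹ = [-5/13 12/13 0; -12/13 -5/13 0; 0 0 1]
M⁻¹ · (56/13, -33/13)ᵀ = (-4, -3)ᵀ

p = (-4, -3)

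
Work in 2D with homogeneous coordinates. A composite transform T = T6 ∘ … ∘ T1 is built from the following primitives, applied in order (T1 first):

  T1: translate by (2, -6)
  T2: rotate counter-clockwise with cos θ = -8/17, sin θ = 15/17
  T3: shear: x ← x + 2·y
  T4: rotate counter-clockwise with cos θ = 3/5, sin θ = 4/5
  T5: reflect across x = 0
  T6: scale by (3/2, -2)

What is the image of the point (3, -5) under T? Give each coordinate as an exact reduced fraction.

T1 translate by (2, -6): (3, -5) → (5, -11)
T2 rotate counter-clockwise with cos θ = -8/17, sin θ = 15/17: (5, -11) → (125/17, 163/17)
T3 shear: x ← x + 2·y: (125/17, 163/17) → (451/17, 163/17)
T4 rotate counter-clockwise with cos θ = 3/5, sin θ = 4/5: (451/17, 163/17) → (701/85, 2293/85)
T5 reflect across x = 0: (701/85, 2293/85) → (-701/85, 2293/85)
T6 scale by (3/2, -2): (-701/85, 2293/85) → (-2103/170, -4586/85)

T(p) = (-2103/170, -4586/85)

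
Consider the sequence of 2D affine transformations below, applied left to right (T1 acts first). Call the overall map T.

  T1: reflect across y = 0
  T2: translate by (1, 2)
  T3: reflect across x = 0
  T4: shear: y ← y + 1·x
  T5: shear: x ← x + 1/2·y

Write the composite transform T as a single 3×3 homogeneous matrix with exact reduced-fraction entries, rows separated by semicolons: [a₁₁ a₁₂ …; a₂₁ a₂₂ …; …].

T = [-3/2 -1/2 -1/2; -1 -1 1; 0 0 1]

T1 = [1 0 0; 0 -1 0; 0 0 1]
T2·T1 = [1 0 1; 0 -1 2; 0 0 1]
T3·…·T1 = [-1 0 -1; 0 -1 2; 0 0 1]
T4·…·T1 = [-1 0 -1; -1 -1 1; 0 0 1]
T5·…·T1 = [-3/2 -1/2 -1/2; -1 -1 1; 0 0 1]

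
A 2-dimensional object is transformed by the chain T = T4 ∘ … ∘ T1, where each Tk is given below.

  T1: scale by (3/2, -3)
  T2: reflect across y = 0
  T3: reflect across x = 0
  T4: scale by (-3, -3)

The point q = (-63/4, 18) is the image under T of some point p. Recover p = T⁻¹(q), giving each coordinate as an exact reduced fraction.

p = (-7/2, -2)

T1 = [3/2 0 0; 0 -3 0; 0 0 1]
T2·T1 = [3/2 0 0; 0 3 0; 0 0 1]
T3·…·T1 = [-3/2 0 0; 0 3 0; 0 0 1]
T4·…·T1 = [9/2 0 0; 0 -9 0; 0 0 1]
det M = -81/2; M⁻¹ = [2/9 0 0; 0 -1/9 0; 0 0 1]
M⁻¹ · (-63/4, 18)ᵀ = (-7/2, -2)ᵀ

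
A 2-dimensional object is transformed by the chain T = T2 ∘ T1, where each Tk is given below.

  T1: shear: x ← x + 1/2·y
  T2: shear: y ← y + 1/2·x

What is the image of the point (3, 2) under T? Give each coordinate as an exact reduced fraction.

T1 shear: x ← x + 1/2·y: (3, 2) → (4, 2)
T2 shear: y ← y + 1/2·x: (4, 2) → (4, 4)

T(p) = (4, 4)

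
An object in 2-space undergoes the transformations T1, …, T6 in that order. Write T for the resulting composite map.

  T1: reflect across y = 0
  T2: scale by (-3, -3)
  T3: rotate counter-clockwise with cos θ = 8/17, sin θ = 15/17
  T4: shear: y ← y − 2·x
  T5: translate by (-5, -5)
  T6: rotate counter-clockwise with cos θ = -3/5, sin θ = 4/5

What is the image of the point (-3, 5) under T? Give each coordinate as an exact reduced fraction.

T1 reflect across y = 0: (-3, 5) → (-3, -5)
T2 scale by (-3, -3): (-3, -5) → (9, 15)
T3 rotate counter-clockwise with cos θ = 8/17, sin θ = 15/17: (9, 15) → (-9, 15)
T4 shear: y ← y − 2·x: (-9, 15) → (-9, 33)
T5 translate by (-5, -5): (-9, 33) → (-14, 28)
T6 rotate counter-clockwise with cos θ = -3/5, sin θ = 4/5: (-14, 28) → (-14, -28)

T(p) = (-14, -28)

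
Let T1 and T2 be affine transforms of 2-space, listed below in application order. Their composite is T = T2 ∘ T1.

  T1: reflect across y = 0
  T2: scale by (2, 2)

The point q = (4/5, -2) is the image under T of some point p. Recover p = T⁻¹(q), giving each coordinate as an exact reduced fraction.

p = (2/5, 1)

T1 = [1 0 0; 0 -1 0; 0 0 1]
T2·T1 = [2 0 0; 0 -2 0; 0 0 1]
det M = -4; M⁻¹ = [1/2 0 0; 0 -1/2 0; 0 0 1]
M⁻¹ · (4/5, -2)ᵀ = (2/5, 1)ᵀ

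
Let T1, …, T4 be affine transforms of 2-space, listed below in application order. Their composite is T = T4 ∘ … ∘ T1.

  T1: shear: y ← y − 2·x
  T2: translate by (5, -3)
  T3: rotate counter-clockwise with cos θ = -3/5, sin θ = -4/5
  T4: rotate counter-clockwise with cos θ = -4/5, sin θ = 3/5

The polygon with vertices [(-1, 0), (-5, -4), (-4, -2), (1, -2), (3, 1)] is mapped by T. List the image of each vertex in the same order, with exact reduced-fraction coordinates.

T1 shear: y ← y − 2·x: (-1, 0) → (-1, 2); (-5, -4) → (-5, 6); (-4, -2) → (-4, 6); (1, -2) → (1, -4); (3, 1) → (3, -5)
T2 translate by (5, -3): (-1, 2) → (4, -1); (-5, 6) → (0, 3); (-4, 6) → (1, 3); (1, -4) → (6, -7); (3, -5) → (8, -8)
T3 rotate counter-clockwise with cos θ = -3/5, sin θ = -4/5: (4, -1) → (-16/5, -13/5); (0, 3) → (12/5, -9/5); (1, 3) → (9/5, -13/5); (6, -7) → (-46/5, -3/5); (8, -8) → (-56/5, -8/5)
T4 rotate counter-clockwise with cos θ = -4/5, sin θ = 3/5: (-16/5, -13/5) → (103/25, 4/25); (12/5, -9/5) → (-21/25, 72/25); (9/5, -13/5) → (3/25, 79/25); (-46/5, -3/5) → (193/25, -126/25); (-56/5, -8/5) → (248/25, -136/25)

image vertices: (103/25, 4/25), (-21/25, 72/25), (3/25, 79/25), (193/25, -126/25), (248/25, -136/25)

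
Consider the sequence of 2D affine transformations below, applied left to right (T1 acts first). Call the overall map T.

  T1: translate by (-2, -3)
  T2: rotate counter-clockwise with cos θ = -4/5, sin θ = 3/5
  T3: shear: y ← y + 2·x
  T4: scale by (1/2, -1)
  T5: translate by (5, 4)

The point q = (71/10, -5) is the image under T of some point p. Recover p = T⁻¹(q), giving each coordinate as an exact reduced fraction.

p = (-1, 0)

T1 = [1 0 -2; 0 1 -3; 0 0 1]
T2·T1 = [-4/5 -3/5 17/5; 3/5 -4/5 6/5; 0 0 1]
T3·…·T1 = [-4/5 -3/5 17/5; -1 -2 8; 0 0 1]
T4·…·T1 = [-2/5 -3/10 17/10; 1 2 -8; 0 0 1]
T5·…·T1 = [-2/5 -3/10 67/10; 1 2 -4; 0 0 1]
det M = -1/2; M⁻¹ = [-4 -3/5 122/5; 2 4/5 -51/5; 0 0 1]
M⁻¹ · (71/10, -5)ᵀ = (-1, 0)ᵀ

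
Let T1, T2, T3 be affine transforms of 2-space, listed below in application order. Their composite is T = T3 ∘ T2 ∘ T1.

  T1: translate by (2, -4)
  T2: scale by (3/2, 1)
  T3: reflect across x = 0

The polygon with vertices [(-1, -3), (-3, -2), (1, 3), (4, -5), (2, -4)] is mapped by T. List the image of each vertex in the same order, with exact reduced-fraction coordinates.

T1 translate by (2, -4): (-1, -3) → (1, -7); (-3, -2) → (-1, -6); (1, 3) → (3, -1); (4, -5) → (6, -9); (2, -4) → (4, -8)
T2 scale by (3/2, 1): (1, -7) → (3/2, -7); (-1, -6) → (-3/2, -6); (3, -1) → (9/2, -1); (6, -9) → (9, -9); (4, -8) → (6, -8)
T3 reflect across x = 0: (3/2, -7) → (-3/2, -7); (-3/2, -6) → (3/2, -6); (9/2, -1) → (-9/2, -1); (9, -9) → (-9, -9); (6, -8) → (-6, -8)

image vertices: (-3/2, -7), (3/2, -6), (-9/2, -1), (-9, -9), (-6, -8)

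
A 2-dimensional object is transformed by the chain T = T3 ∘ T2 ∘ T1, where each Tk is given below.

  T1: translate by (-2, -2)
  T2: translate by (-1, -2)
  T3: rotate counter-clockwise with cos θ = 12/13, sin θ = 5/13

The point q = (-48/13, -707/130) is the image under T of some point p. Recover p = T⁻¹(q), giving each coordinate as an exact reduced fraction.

T1 = [1 0 -2; 0 1 -2; 0 0 1]
T2·T1 = [1 0 -3; 0 1 -4; 0 0 1]
T3·…·T1 = [12/13 -5/13 -16/13; 5/13 12/13 -63/13; 0 0 1]
det M = 1; M⁻¹ = [12/13 5/13 3; -5/13 12/13 4; 0 0 1]
M⁻¹ · (-48/13, -707/130)ᵀ = (-5/2, 2/5)ᵀ

p = (-5/2, 2/5)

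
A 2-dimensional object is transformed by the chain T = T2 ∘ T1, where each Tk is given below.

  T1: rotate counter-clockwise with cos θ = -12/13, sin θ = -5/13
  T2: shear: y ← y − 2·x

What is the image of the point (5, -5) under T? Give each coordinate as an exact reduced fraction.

T1 rotate counter-clockwise with cos θ = -12/13, sin θ = -5/13: (5, -5) → (-85/13, 35/13)
T2 shear: y ← y − 2·x: (-85/13, 35/13) → (-85/13, 205/13)

T(p) = (-85/13, 205/13)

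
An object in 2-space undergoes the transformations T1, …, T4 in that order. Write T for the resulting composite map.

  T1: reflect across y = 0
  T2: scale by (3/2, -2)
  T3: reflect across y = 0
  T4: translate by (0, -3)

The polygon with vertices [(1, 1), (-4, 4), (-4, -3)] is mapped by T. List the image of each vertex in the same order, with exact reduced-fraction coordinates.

T1 reflect across y = 0: (1, 1) → (1, -1); (-4, 4) → (-4, -4); (-4, -3) → (-4, 3)
T2 scale by (3/2, -2): (1, -1) → (3/2, 2); (-4, -4) → (-6, 8); (-4, 3) → (-6, -6)
T3 reflect across y = 0: (3/2, 2) → (3/2, -2); (-6, 8) → (-6, -8); (-6, -6) → (-6, 6)
T4 translate by (0, -3): (3/2, -2) → (3/2, -5); (-6, -8) → (-6, -11); (-6, 6) → (-6, 3)

image vertices: (3/2, -5), (-6, -11), (-6, 3)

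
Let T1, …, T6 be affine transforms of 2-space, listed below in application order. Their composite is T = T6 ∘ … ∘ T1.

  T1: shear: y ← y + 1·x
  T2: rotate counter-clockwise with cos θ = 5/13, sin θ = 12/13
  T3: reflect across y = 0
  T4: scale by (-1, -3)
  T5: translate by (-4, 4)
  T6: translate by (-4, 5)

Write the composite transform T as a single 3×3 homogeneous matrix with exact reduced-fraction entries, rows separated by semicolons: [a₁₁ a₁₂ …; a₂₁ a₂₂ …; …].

T1 = [1 0 0; 1 1 0; 0 0 1]
T2·T1 = [-7/13 -12/13 0; 17/13 5/13 0; 0 0 1]
T3·…·T1 = [-7/13 -12/13 0; -17/13 -5/13 0; 0 0 1]
T4·…·T1 = [7/13 12/13 0; 51/13 15/13 0; 0 0 1]
T5·…·T1 = [7/13 12/13 -4; 51/13 15/13 4; 0 0 1]
T6·…·T1 = [7/13 12/13 -8; 51/13 15/13 9; 0 0 1]

T = [7/13 12/13 -8; 51/13 15/13 9; 0 0 1]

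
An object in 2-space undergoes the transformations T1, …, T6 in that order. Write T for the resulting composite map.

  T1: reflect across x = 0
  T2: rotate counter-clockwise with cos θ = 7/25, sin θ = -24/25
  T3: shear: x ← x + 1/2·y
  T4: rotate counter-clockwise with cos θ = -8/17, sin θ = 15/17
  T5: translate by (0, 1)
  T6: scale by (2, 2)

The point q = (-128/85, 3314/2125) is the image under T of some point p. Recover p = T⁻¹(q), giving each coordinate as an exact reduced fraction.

p = (4/5, 0)

T1 = [-1 0 0; 0 1 0; 0 0 1]
T2·T1 = [-7/25 24/25 0; 24/25 7/25 0; 0 0 1]
T3·…·T1 = [1/5 11/10 0; 24/25 7/25 0; 0 0 1]
T4·…·T1 = [-16/17 -13/17 0; -117/425 713/850 0; 0 0 1]
T5·…·T1 = [-16/17 -13/17 0; -117/425 713/850 1; 0 0 1]
T6·…·T1 = [-32/17 -26/17 0; -234/425 713/425 2; 0 0 1]
det M = -4; M⁻¹ = [-713/1700 -13/34 13/17; -117/850 8/17 -16/17; 0 0 1]
M⁻¹ · (-128/85, 3314/2125)ᵀ = (4/5, 0)ᵀ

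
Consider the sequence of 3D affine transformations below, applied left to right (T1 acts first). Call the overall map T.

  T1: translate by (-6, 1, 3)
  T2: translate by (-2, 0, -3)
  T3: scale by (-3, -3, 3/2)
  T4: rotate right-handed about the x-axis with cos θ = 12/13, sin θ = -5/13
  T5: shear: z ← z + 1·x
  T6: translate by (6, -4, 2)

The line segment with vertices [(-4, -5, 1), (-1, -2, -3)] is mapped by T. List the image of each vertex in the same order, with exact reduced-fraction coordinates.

T1 translate by (-6, 1, 3): (-4, -5, 1) → (-10, -4, 4); (-1, -2, -3) → (-7, -1, 0)
T2 translate by (-2, 0, -3): (-10, -4, 4) → (-12, -4, 1); (-7, -1, 0) → (-9, -1, -3)
T3 scale by (-3, -3, 3/2): (-12, -4, 1) → (36, 12, 3/2); (-9, -1, -3) → (27, 3, -9/2)
T4 rotate right-handed about the x-axis with cos θ = 12/13, sin θ = -5/13: (36, 12, 3/2) → (36, 303/26, -42/13); (27, 3, -9/2) → (27, 27/26, -69/13)
T5 shear: z ← z + 1·x: (36, 303/26, -42/13) → (36, 303/26, 426/13); (27, 27/26, -69/13) → (27, 27/26, 282/13)
T6 translate by (6, -4, 2): (36, 303/26, 426/13) → (42, 199/26, 452/13); (27, 27/26, 282/13) → (33, -77/26, 308/13)

image vertices: (42, 199/26, 452/13), (33, -77/26, 308/13)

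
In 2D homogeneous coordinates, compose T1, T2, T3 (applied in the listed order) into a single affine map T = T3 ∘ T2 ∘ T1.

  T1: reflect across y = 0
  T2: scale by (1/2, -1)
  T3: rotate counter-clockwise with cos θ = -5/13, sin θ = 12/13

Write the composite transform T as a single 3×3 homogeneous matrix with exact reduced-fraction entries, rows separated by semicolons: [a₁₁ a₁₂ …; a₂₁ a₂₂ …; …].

T = [-5/26 -12/13 0; 6/13 -5/13 0; 0 0 1]

T1 = [1 0 0; 0 -1 0; 0 0 1]
T2·T1 = [1/2 0 0; 0 1 0; 0 0 1]
T3·…·T1 = [-5/26 -12/13 0; 6/13 -5/13 0; 0 0 1]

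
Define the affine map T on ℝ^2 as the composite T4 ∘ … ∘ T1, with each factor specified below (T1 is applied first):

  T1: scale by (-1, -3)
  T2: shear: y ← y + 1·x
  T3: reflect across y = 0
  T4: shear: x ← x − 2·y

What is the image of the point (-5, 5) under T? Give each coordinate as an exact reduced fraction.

T(p) = (-15, 10)

T1 scale by (-1, -3): (-5, 5) → (5, -15)
T2 shear: y ← y + 1·x: (5, -15) → (5, -10)
T3 reflect across y = 0: (5, -10) → (5, 10)
T4 shear: x ← x − 2·y: (5, 10) → (-15, 10)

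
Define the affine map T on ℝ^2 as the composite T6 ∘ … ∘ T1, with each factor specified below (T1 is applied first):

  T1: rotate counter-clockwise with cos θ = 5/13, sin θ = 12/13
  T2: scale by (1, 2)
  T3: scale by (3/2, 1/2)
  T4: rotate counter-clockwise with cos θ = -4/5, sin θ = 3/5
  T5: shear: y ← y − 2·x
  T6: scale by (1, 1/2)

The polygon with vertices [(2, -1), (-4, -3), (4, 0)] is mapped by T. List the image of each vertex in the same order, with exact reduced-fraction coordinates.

image vertices: (-189/65, 401/130), (93/65, 69/65), (-264/65, 213/65)

T1 rotate counter-clockwise with cos θ = 5/13, sin θ = 12/13: (2, -1) → (22/13, 19/13); (-4, -3) → (16/13, -63/13); (4, 0) → (20/13, 48/13)
T2 scale by (1, 2): (22/13, 19/13) → (22/13, 38/13); (16/13, -63/13) → (16/13, -126/13); (20/13, 48/13) → (20/13, 96/13)
T3 scale by (3/2, 1/2): (22/13, 38/13) → (33/13, 19/13); (16/13, -126/13) → (24/13, -63/13); (20/13, 96/13) → (30/13, 48/13)
T4 rotate counter-clockwise with cos θ = -4/5, sin θ = 3/5: (33/13, 19/13) → (-189/65, 23/65); (24/13, -63/13) → (93/65, 324/65); (30/13, 48/13) → (-264/65, -102/65)
T5 shear: y ← y − 2·x: (-189/65, 23/65) → (-189/65, 401/65); (93/65, 324/65) → (93/65, 138/65); (-264/65, -102/65) → (-264/65, 426/65)
T6 scale by (1, 1/2): (-189/65, 401/65) → (-189/65, 401/130); (93/65, 138/65) → (93/65, 69/65); (-264/65, 426/65) → (-264/65, 213/65)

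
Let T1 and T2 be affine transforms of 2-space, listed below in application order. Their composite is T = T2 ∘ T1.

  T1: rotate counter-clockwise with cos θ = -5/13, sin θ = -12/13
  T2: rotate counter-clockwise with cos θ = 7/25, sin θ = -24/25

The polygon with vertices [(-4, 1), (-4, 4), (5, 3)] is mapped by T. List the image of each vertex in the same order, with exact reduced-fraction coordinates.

image vertices: (1256/325, -467/325), (1148/325, -1436/325), (-1723/325, -789/325)

T1 rotate counter-clockwise with cos θ = -5/13, sin θ = -12/13: (-4, 1) → (32/13, 43/13); (-4, 4) → (68/13, 28/13); (5, 3) → (11/13, -75/13)
T2 rotate counter-clockwise with cos θ = 7/25, sin θ = -24/25: (32/13, 43/13) → (1256/325, -467/325); (68/13, 28/13) → (1148/325, -1436/325); (11/13, -75/13) → (-1723/325, -789/325)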